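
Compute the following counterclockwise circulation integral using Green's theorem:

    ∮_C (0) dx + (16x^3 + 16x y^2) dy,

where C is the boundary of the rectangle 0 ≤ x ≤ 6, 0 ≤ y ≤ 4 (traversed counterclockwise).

Green's theorem converts the closed line integral into a double integral over the enclosed region D:

    ∮_C P dx + Q dy = ∬_D (∂Q/∂x - ∂P/∂y) dA.

Here P = 0, Q = 16x^3 + 16x y^2, so

    ∂Q/∂x = 48x^2 + 16y^2,    ∂P/∂y = 0,
    ∂Q/∂x - ∂P/∂y = 48x^2 + 16y^2.

D is the region 0 ≤ x ≤ 6, 0 ≤ y ≤ 4. Evaluating the double integral:

    ∬_D (48x^2 + 16y^2) dA = ∫_0^{6} ∫_0^{4} (48x^2 + 16y^2) dy dx.

Inner (y from 0 to 4): 192x^2 + 1024/3.
Outer (x from 0 to 6): 15872.

Therefore ∮_C P dx + Q dy = 15872.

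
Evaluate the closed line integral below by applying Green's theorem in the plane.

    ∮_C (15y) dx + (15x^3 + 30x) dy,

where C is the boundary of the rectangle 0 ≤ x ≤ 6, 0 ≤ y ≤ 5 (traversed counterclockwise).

Green's theorem converts the closed line integral into a double integral over the enclosed region D:

    ∮_C P dx + Q dy = ∬_D (∂Q/∂x - ∂P/∂y) dA.

Here P = 15y, Q = 15x^3 + 30x, so

    ∂Q/∂x = 45x^2 + 30,    ∂P/∂y = 15,
    ∂Q/∂x - ∂P/∂y = 45x^2 + 15.

D is the region 0 ≤ x ≤ 6, 0 ≤ y ≤ 5. Evaluating the double integral:

    ∬_D (45x^2 + 15) dA = ∫_0^{6} ∫_0^{5} (45x^2 + 15) dy dx.

Inner (y from 0 to 5): 225x^2 + 75.
Outer (x from 0 to 6): 16650.

Therefore ∮_C P dx + Q dy = 16650.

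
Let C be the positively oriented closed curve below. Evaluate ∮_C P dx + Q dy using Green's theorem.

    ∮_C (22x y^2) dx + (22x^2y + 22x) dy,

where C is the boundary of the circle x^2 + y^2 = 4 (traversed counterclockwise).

Green's theorem converts the closed line integral into a double integral over the enclosed region D:

    ∮_C P dx + Q dy = ∬_D (∂Q/∂x - ∂P/∂y) dA.

Here P = 22x y^2, Q = 22x^2y + 22x, so

    ∂Q/∂x = 44x y + 22,    ∂P/∂y = 44x y,
    ∂Q/∂x - ∂P/∂y = 22.

D is the region x^2 + y^2 ≤ 4. Evaluating the double integral:

In polar coordinates (x = r cos θ, y = r sin θ, dA = r dr dθ) the integrand becomes 22, so

    ∬_D (22) dA = ∫_0^{2π} ∫_0^{2} (22) · r dr dθ.

Inner (r from 0 to 2): 44.
Outer (θ from 0 to 2π): 88π.

Therefore ∮_C P dx + Q dy = 88π.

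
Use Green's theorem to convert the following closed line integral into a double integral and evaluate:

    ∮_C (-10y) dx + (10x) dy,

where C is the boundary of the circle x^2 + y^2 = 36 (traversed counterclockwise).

Green's theorem converts the closed line integral into a double integral over the enclosed region D:

    ∮_C P dx + Q dy = ∬_D (∂Q/∂x - ∂P/∂y) dA.

Here P = -10y, Q = 10x, so

    ∂Q/∂x = 10,    ∂P/∂y = -10,
    ∂Q/∂x - ∂P/∂y = 20.

D is the region x^2 + y^2 ≤ 36. Evaluating the double integral:

In polar coordinates (x = r cos θ, y = r sin θ, dA = r dr dθ) the integrand becomes 20, so

    ∬_D (20) dA = ∫_0^{2π} ∫_0^{6} (20) · r dr dθ.

Inner (r from 0 to 6): 360.
Outer (θ from 0 to 2π): 720π.

Therefore ∮_C P dx + Q dy = 720π.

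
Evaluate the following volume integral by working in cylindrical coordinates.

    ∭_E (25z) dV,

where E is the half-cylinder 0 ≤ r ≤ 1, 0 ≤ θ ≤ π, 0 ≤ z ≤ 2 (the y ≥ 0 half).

In cylindrical coordinates, x = r cos(θ), y = r sin(θ), z = z, and dV = r dr dθ dz.

The integrand becomes 25z, so

    ∭_E (25z) dV = ∫_{0}^{π} ∫_{0}^{1} ∫_{0}^{2} (25z) · r dz dr dθ.

Inner (z): 50r.
Middle (r from 0 to 1): 25.
Outer (θ): 25π.

Therefore the triple integral equals 25π.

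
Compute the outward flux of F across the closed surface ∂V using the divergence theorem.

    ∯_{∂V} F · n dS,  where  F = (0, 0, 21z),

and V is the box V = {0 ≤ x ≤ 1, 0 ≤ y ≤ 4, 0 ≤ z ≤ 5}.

By the divergence theorem,

    ∯_{∂V} F · n dS = ∭_V (∇ · F) dV.

Compute the divergence:
    ∇ · F = ∂F_x/∂x + ∂F_y/∂y + ∂F_z/∂z = 0 + 0 + 21 = 21.

V is a rectangular box, so dV = dx dy dz with 0 ≤ x ≤ 1, 0 ≤ y ≤ 4, 0 ≤ z ≤ 5.

Integrate (21) over V as an iterated integral:

    ∭_V (∇·F) dV = ∫_0^{1} ∫_0^{4} ∫_0^{5} (21) dz dy dx.

Inner (z from 0 to 5): 105.
Middle (y from 0 to 4): 420.
Outer (x from 0 to 1): 420.

Therefore ∯_{∂V} F · n dS = 420.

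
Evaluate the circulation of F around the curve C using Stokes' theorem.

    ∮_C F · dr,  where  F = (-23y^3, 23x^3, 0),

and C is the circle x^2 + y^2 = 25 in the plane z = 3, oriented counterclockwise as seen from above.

Let S be the flat disk x^2 + y^2 ≤ 25 in the plane z = 3, with upward unit normal n̂ = ẑ. By Stokes' theorem,

    ∮_C F · dr = ∬_S (∇ × F) · n̂ dS = ∬_D (curl F)_z dA,

where D is the disk x^2 + y^2 ≤ 25.

Compute the curl of F = (-23y^3, 23x^3, 0):
    (∇ × F)_x = ∂F_z/∂y - ∂F_y/∂z = 0,
    (∇ × F)_y = ∂F_x/∂z - ∂F_z/∂x = 0,
    (∇ × F)_z = ∂F_y/∂x - ∂F_x/∂y = 69x^2 + 69y^2.

On z = 3, (curl F)_z = 69x^2 + 69y^2.

Convert to polar (x = r cos θ, y = r sin θ, dA = r dr dθ); the integrand becomes 69r^2, so

    ∬_D (curl F)_z dA = ∫_0^{2π} ∫_0^{5} (69r^2) · r dr dθ.

Inner (r from 0 to 5): 43125/4.
Outer (θ from 0 to 2π): 43125π/2.

Therefore ∮_C F · dr = 43125π/2.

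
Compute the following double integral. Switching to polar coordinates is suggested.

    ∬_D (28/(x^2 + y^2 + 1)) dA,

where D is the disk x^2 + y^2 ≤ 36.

The region D is 0 ≤ r ≤ 6, 0 ≤ θ ≤ 2π in polar coordinates, where x = r cos(θ), y = r sin(θ), and dA = r dr dθ.

Under the substitution, the integrand becomes 28/(r^2 + 1), so

    ∬_D (28/(x^2 + y^2 + 1)) dA = ∫_{0}^{2π} ∫_{0}^{6} (28/(r^2 + 1)) · r dr dθ.

Inner integral (in r): ∫_{0}^{6} (28/(r^2 + 1)) · r dr = log(9012061295995008299689).

Outer integral (in θ): ∫_{0}^{2π} (log(9012061295995008299689)) dθ = 28π log(37).

Therefore ∬_D (28/(x^2 + y^2 + 1)) dA = 28π log(37).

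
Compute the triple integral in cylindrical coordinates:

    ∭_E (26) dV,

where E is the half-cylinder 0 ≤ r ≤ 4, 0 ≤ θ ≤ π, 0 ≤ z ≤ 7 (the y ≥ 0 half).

In cylindrical coordinates, x = r cos(θ), y = r sin(θ), z = z, and dV = r dr dθ dz.

The integrand becomes 26, so

    ∭_E (26) dV = ∫_{0}^{π} ∫_{0}^{4} ∫_{0}^{7} (26) · r dz dr dθ.

Inner (z): 182r.
Middle (r from 0 to 4): 1456.
Outer (θ): 1456π.

Therefore the triple integral equals 1456π.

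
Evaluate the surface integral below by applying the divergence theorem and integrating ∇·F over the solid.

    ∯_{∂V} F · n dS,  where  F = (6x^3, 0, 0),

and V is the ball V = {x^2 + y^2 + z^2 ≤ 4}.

By the divergence theorem,

    ∯_{∂V} F · n dS = ∭_V (∇ · F) dV.

Compute the divergence:
    ∇ · F = ∂F_x/∂x + ∂F_y/∂y + ∂F_z/∂z = 18x^2 + 0 + 0 = 18x^2.

In spherical coordinates, x = ρ sin(φ) cos(θ), y = ρ sin(φ) sin(θ), z = ρ cos(φ), dV = ρ^2 sin(φ) dρ dφ dθ, with 0 ≤ ρ ≤ 2, 0 ≤ φ ≤ π, 0 ≤ θ ≤ 2π.

The integrand, after substitution and multiplying by the volume element, becomes (18ρ^2sin(φ)^2cos(θ)^2) · ρ^2 sin(φ), so

    ∭_V (∇·F) dV = ∫_0^{2π} ∫_0^{π} ∫_0^{2} (18ρ^2sin(φ)^2cos(θ)^2) · ρ^2 sin(φ) dρ dφ dθ.

Inner (ρ from 0 to 2): 576sin(φ)^3cos(θ)^2/5.
Middle (φ from 0 to π): 768cos(θ)^2/5.
Outer (θ from 0 to 2π): 768π/5.

Therefore ∯_{∂V} F · n dS = 768π/5.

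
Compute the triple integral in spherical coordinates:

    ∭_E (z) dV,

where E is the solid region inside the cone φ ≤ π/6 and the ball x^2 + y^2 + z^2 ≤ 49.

In spherical coordinates, x = ρ sin(φ) cos(θ), y = ρ sin(φ) sin(θ), z = ρ cos(φ), and dV = ρ^2 sin(φ) dρ dφ dθ.

The integrand becomes ρ cos(φ), so

    ∭_E (z) dV = ∫_{0}^{2π} ∫_{0}^{π/6} ∫_{0}^{7} (ρ cos(φ)) · ρ^2 sin(φ) dρ dφ dθ.

Inner (ρ): 2401sin(2φ)/8.
Middle (φ): 2401/32.
Outer (θ): 2401π/16.

Therefore the triple integral equals 2401π/16.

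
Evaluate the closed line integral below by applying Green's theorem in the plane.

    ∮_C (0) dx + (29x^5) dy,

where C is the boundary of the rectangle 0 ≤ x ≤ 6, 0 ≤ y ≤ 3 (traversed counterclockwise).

Green's theorem converts the closed line integral into a double integral over the enclosed region D:

    ∮_C P dx + Q dy = ∬_D (∂Q/∂x - ∂P/∂y) dA.

Here P = 0, Q = 29x^5, so

    ∂Q/∂x = 145x^4,    ∂P/∂y = 0,
    ∂Q/∂x - ∂P/∂y = 145x^4.

D is the region 0 ≤ x ≤ 6, 0 ≤ y ≤ 3. Evaluating the double integral:

    ∬_D (145x^4) dA = ∫_0^{6} ∫_0^{3} (145x^4) dy dx.

Inner (y from 0 to 3): 435x^4.
Outer (x from 0 to 6): 676512.

Therefore ∮_C P dx + Q dy = 676512.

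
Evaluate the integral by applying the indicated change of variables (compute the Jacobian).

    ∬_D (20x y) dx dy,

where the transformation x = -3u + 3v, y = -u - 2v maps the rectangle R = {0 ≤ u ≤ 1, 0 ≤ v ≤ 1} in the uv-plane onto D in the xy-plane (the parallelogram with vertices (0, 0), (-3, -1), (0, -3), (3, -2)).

Compute the Jacobian determinant of (x, y) with respect to (u, v):

    ∂(x,y)/∂(u,v) = | -3  3 | = (-3)(-2) - (3)(-1) = 9.
                   | -1  -2 |

Its absolute value is |J| = 9 (the area scaling factor).

Substituting x = -3u + 3v, y = -u - 2v into the integrand,

    20x y → 60u^2 + 60u v - 120v^2,

so the integral becomes

    ∬_R (60u^2 + 60u v - 120v^2) · |J| du dv = ∫_0^1 ∫_0^1 (540u^2 + 540u v - 1080v^2) dv du.

Inner (v): 540u^2 + 270u - 360.
Outer (u): -45.

Therefore ∬_D (20x y) dx dy = -45.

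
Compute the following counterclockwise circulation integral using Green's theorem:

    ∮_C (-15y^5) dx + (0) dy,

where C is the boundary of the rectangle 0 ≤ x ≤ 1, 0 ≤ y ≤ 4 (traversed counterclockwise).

Green's theorem converts the closed line integral into a double integral over the enclosed region D:

    ∮_C P dx + Q dy = ∬_D (∂Q/∂x - ∂P/∂y) dA.

Here P = -15y^5, Q = 0, so

    ∂Q/∂x = 0,    ∂P/∂y = -75y^4,
    ∂Q/∂x - ∂P/∂y = 75y^4.

D is the region 0 ≤ x ≤ 1, 0 ≤ y ≤ 4. Evaluating the double integral:

    ∬_D (75y^4) dA = ∫_0^{1} ∫_0^{4} (75y^4) dy dx.

Inner (y from 0 to 4): 15360.
Outer (x from 0 to 1): 15360.

Therefore ∮_C P dx + Q dy = 15360.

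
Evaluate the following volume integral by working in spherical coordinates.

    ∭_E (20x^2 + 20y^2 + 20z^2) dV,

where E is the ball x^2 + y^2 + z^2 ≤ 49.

In spherical coordinates, x = ρ sin(φ) cos(θ), y = ρ sin(φ) sin(θ), z = ρ cos(φ), and dV = ρ^2 sin(φ) dρ dφ dθ.

The integrand becomes 20ρ^2, so

    ∭_E (20x^2 + 20y^2 + 20z^2) dV = ∫_{0}^{2π} ∫_{0}^{π} ∫_{0}^{7} (20ρ^2) · ρ^2 sin(φ) dρ dφ dθ.

Inner (ρ): 67228sin(φ).
Middle (φ): 134456.
Outer (θ): 268912π.

Therefore the triple integral equals 268912π.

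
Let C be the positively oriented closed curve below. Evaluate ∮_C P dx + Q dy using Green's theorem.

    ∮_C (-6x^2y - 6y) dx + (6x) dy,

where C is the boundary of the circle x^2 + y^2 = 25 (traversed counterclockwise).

Green's theorem converts the closed line integral into a double integral over the enclosed region D:

    ∮_C P dx + Q dy = ∬_D (∂Q/∂x - ∂P/∂y) dA.

Here P = -6x^2y - 6y, Q = 6x, so

    ∂Q/∂x = 6,    ∂P/∂y = -6x^2 - 6,
    ∂Q/∂x - ∂P/∂y = 6x^2 + 12.

D is the region x^2 + y^2 ≤ 25. Evaluating the double integral:

In polar coordinates (x = r cos θ, y = r sin θ, dA = r dr dθ) the integrand becomes 6r^2cos(θ)^2 + 12, so

    ∬_D (6x^2 + 12) dA = ∫_0^{2π} ∫_0^{5} (6r^2cos(θ)^2 + 12) · r dr dθ.

Inner (r from 0 to 5): 1875cos(θ)^2/2 + 150.
Outer (θ from 0 to 2π): 2475π/2.

Therefore ∮_C P dx + Q dy = 2475π/2.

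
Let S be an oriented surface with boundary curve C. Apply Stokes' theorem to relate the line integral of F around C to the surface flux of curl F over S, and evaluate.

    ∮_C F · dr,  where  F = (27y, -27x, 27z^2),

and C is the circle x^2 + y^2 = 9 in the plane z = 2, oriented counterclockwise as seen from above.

Let S be the flat disk x^2 + y^2 ≤ 9 in the plane z = 2, with upward unit normal n̂ = ẑ. By Stokes' theorem,

    ∮_C F · dr = ∬_S (∇ × F) · n̂ dS = ∬_D (curl F)_z dA,

where D is the disk x^2 + y^2 ≤ 9.

Compute the curl of F = (27y, -27x, 27z^2):
    (∇ × F)_x = ∂F_z/∂y - ∂F_y/∂z = 0,
    (∇ × F)_y = ∂F_x/∂z - ∂F_z/∂x = 0,
    (∇ × F)_z = ∂F_y/∂x - ∂F_x/∂y = -54.

On z = 2, (curl F)_z = -54.

Convert to polar (x = r cos θ, y = r sin θ, dA = r dr dθ); the integrand becomes -54, so

    ∬_D (curl F)_z dA = ∫_0^{2π} ∫_0^{3} (-54) · r dr dθ.

Inner (r from 0 to 3): -243.
Outer (θ from 0 to 2π): -486π.

Therefore ∮_C F · dr = -486π.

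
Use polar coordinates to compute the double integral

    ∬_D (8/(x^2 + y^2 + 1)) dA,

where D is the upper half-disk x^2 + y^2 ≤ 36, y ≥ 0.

The region D is 0 ≤ r ≤ 6, 0 ≤ θ ≤ π in polar coordinates, where x = r cos(θ), y = r sin(θ), and dA = r dr dθ.

Under the substitution, the integrand becomes 8/(r^2 + 1), so

    ∬_D (8/(x^2 + y^2 + 1)) dA = ∫_{0}^{π} ∫_{0}^{6} (8/(r^2 + 1)) · r dr dθ.

Inner integral (in r): ∫_{0}^{6} (8/(r^2 + 1)) · r dr = log(1874161).

Outer integral (in θ): ∫_{0}^{π} (log(1874161)) dθ = log(1874161^π).

Therefore ∬_D (8/(x^2 + y^2 + 1)) dA = log(1874161^π).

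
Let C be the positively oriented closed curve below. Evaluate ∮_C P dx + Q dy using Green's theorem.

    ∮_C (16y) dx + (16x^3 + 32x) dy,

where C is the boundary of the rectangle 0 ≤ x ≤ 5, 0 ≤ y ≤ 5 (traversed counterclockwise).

Green's theorem converts the closed line integral into a double integral over the enclosed region D:

    ∮_C P dx + Q dy = ∬_D (∂Q/∂x - ∂P/∂y) dA.

Here P = 16y, Q = 16x^3 + 32x, so

    ∂Q/∂x = 48x^2 + 32,    ∂P/∂y = 16,
    ∂Q/∂x - ∂P/∂y = 48x^2 + 16.

D is the region 0 ≤ x ≤ 5, 0 ≤ y ≤ 5. Evaluating the double integral:

    ∬_D (48x^2 + 16) dA = ∫_0^{5} ∫_0^{5} (48x^2 + 16) dy dx.

Inner (y from 0 to 5): 240x^2 + 80.
Outer (x from 0 to 5): 10400.

Therefore ∮_C P dx + Q dy = 10400.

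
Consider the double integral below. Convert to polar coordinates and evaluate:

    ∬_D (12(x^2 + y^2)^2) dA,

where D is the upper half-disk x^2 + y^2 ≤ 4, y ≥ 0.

The region D is 0 ≤ r ≤ 2, 0 ≤ θ ≤ π in polar coordinates, where x = r cos(θ), y = r sin(θ), and dA = r dr dθ.

Under the substitution, the integrand becomes 12r^4, so

    ∬_D (12(x^2 + y^2)^2) dA = ∫_{0}^{π} ∫_{0}^{2} (12r^4) · r dr dθ.

Inner integral (in r): ∫_{0}^{2} (12r^4) · r dr = 128.

Outer integral (in θ): ∫_{0}^{π} (128) dθ = 128π.

Therefore ∬_D (12(x^2 + y^2)^2) dA = 128π.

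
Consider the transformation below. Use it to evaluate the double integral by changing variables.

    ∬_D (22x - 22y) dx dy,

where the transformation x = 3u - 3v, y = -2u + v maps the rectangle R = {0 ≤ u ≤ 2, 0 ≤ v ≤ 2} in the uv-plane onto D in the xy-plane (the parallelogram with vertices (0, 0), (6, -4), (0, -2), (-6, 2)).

Compute the Jacobian determinant of (x, y) with respect to (u, v):

    ∂(x,y)/∂(u,v) = | 3  -3 | = (3)(1) - (-3)(-2) = -3.
                   | -2  1 |

Its absolute value is |J| = 3 (the area scaling factor).

Substituting x = 3u - 3v, y = -2u + v into the integrand,

    22x - 22y → 110u - 88v,

so the integral becomes

    ∬_R (110u - 88v) · |J| du dv = ∫_0^2 ∫_0^2 (330u - 264v) dv du.

Inner (v): 660u - 528.
Outer (u): 264.

Therefore ∬_D (22x - 22y) dx dy = 264.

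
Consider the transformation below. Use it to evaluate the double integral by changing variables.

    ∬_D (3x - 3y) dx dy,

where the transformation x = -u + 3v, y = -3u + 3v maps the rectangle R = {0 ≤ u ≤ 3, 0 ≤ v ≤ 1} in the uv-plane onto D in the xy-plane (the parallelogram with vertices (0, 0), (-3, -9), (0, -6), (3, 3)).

Compute the Jacobian determinant of (x, y) with respect to (u, v):

    ∂(x,y)/∂(u,v) = | -1  3 | = (-1)(3) - (3)(-3) = 6.
                   | -3  3 |

Its absolute value is |J| = 6 (the area scaling factor).

Substituting x = -u + 3v, y = -3u + 3v into the integrand,

    3x - 3y → 6u,

so the integral becomes

    ∬_R (6u) · |J| du dv = ∫_0^3 ∫_0^1 (36u) dv du.

Inner (v): 36u.
Outer (u): 162.

Therefore ∬_D (3x - 3y) dx dy = 162.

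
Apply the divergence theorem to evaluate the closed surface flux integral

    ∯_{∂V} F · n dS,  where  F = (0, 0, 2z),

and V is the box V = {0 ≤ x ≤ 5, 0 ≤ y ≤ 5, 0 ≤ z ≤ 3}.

By the divergence theorem,

    ∯_{∂V} F · n dS = ∭_V (∇ · F) dV.

Compute the divergence:
    ∇ · F = ∂F_x/∂x + ∂F_y/∂y + ∂F_z/∂z = 0 + 0 + 2 = 2.

V is a rectangular box, so dV = dx dy dz with 0 ≤ x ≤ 5, 0 ≤ y ≤ 5, 0 ≤ z ≤ 3.

Integrate (2) over V as an iterated integral:

    ∭_V (∇·F) dV = ∫_0^{5} ∫_0^{5} ∫_0^{3} (2) dz dy dx.

Inner (z from 0 to 3): 6.
Middle (y from 0 to 5): 30.
Outer (x from 0 to 5): 150.

Therefore ∯_{∂V} F · n dS = 150.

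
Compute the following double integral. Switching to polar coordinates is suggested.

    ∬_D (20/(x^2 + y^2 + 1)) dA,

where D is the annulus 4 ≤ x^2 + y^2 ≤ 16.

The region D is 2 ≤ r ≤ 4, 0 ≤ θ ≤ 2π in polar coordinates, where x = r cos(θ), y = r sin(θ), and dA = r dr dθ.

Under the substitution, the integrand becomes 20/(r^2 + 1), so

    ∬_D (20/(x^2 + y^2 + 1)) dA = ∫_{0}^{2π} ∫_{2}^{4} (20/(r^2 + 1)) · r dr dθ.

Inner integral (in r): ∫_{2}^{4} (20/(r^2 + 1)) · r dr = log(2015993900449/9765625).

Outer integral (in θ): ∫_{0}^{2π} (log(2015993900449/9765625)) dθ = log((2015993900449/9765625)^(2π)).

Therefore ∬_D (20/(x^2 + y^2 + 1)) dA = log((2015993900449/9765625)^(2π)).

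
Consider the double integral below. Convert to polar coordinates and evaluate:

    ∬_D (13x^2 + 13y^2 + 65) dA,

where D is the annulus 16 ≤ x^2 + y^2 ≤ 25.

The region D is 4 ≤ r ≤ 5, 0 ≤ θ ≤ 2π in polar coordinates, where x = r cos(θ), y = r sin(θ), and dA = r dr dθ.

Under the substitution, the integrand becomes 13r^2 + 65, so

    ∬_D (13x^2 + 13y^2 + 65) dA = ∫_{0}^{2π} ∫_{4}^{5} (13r^2 + 65) · r dr dθ.

Inner integral (in r): ∫_{4}^{5} (13r^2 + 65) · r dr = 5967/4.

Outer integral (in θ): ∫_{0}^{2π} (5967/4) dθ = 5967π/2.

Therefore ∬_D (13x^2 + 13y^2 + 65) dA = 5967π/2.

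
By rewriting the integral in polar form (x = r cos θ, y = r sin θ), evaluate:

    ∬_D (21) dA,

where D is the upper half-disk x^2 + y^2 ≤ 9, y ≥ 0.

The region D is 0 ≤ r ≤ 3, 0 ≤ θ ≤ π in polar coordinates, where x = r cos(θ), y = r sin(θ), and dA = r dr dθ.

Under the substitution, the integrand becomes 21, so

    ∬_D (21) dA = ∫_{0}^{π} ∫_{0}^{3} (21) · r dr dθ.

Inner integral (in r): ∫_{0}^{3} (21) · r dr = 189/2.

Outer integral (in θ): ∫_{0}^{π} (189/2) dθ = 189π/2.

Therefore ∬_D (21) dA = 189π/2.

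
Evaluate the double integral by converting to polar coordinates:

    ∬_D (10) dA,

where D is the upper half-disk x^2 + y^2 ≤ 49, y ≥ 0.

The region D is 0 ≤ r ≤ 7, 0 ≤ θ ≤ π in polar coordinates, where x = r cos(θ), y = r sin(θ), and dA = r dr dθ.

Under the substitution, the integrand becomes 10, so

    ∬_D (10) dA = ∫_{0}^{π} ∫_{0}^{7} (10) · r dr dθ.

Inner integral (in r): ∫_{0}^{7} (10) · r dr = 245.

Outer integral (in θ): ∫_{0}^{π} (245) dθ = 245π.

Therefore ∬_D (10) dA = 245π.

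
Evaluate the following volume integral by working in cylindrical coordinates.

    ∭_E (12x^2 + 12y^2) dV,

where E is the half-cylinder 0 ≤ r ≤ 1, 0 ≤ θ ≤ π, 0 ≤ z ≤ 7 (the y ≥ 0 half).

In cylindrical coordinates, x = r cos(θ), y = r sin(θ), z = z, and dV = r dr dθ dz.

The integrand becomes 12r^2, so

    ∭_E (12x^2 + 12y^2) dV = ∫_{0}^{π} ∫_{0}^{1} ∫_{0}^{7} (12r^2) · r dz dr dθ.

Inner (z): 84r^3.
Middle (r from 0 to 1): 21.
Outer (θ): 21π.

Therefore the triple integral equals 21π.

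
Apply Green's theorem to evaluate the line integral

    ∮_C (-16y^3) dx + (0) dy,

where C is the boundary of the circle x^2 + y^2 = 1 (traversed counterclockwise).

Green's theorem converts the closed line integral into a double integral over the enclosed region D:

    ∮_C P dx + Q dy = ∬_D (∂Q/∂x - ∂P/∂y) dA.

Here P = -16y^3, Q = 0, so

    ∂Q/∂x = 0,    ∂P/∂y = -48y^2,
    ∂Q/∂x - ∂P/∂y = 48y^2.

D is the region x^2 + y^2 ≤ 1. Evaluating the double integral:

In polar coordinates (x = r cos θ, y = r sin θ, dA = r dr dθ) the integrand becomes 48r^2sin(θ)^2, so

    ∬_D (48y^2) dA = ∫_0^{2π} ∫_0^{1} (48r^2sin(θ)^2) · r dr dθ.

Inner (r from 0 to 1): 12sin(θ)^2.
Outer (θ from 0 to 2π): 12π.

Therefore ∮_C P dx + Q dy = 12π.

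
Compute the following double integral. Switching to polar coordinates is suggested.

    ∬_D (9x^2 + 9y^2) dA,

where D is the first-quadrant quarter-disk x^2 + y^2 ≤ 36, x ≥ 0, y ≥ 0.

The region D is 0 ≤ r ≤ 6, 0 ≤ θ ≤ π/2 in polar coordinates, where x = r cos(θ), y = r sin(θ), and dA = r dr dθ.

Under the substitution, the integrand becomes 9r^2, so

    ∬_D (9x^2 + 9y^2) dA = ∫_{0}^{π/2} ∫_{0}^{6} (9r^2) · r dr dθ.

Inner integral (in r): ∫_{0}^{6} (9r^2) · r dr = 2916.

Outer integral (in θ): ∫_{0}^{π/2} (2916) dθ = 1458π.

Therefore ∬_D (9x^2 + 9y^2) dA = 1458π.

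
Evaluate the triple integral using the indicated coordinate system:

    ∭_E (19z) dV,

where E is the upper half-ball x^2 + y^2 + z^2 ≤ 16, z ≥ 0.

In spherical coordinates, x = ρ sin(φ) cos(θ), y = ρ sin(φ) sin(θ), z = ρ cos(φ), and dV = ρ^2 sin(φ) dρ dφ dθ.

The integrand becomes 19ρ cos(φ), so

    ∭_E (19z) dV = ∫_{0}^{2π} ∫_{0}^{π/2} ∫_{0}^{4} (19ρ cos(φ)) · ρ^2 sin(φ) dρ dφ dθ.

Inner (ρ): 608sin(2φ).
Middle (φ): 608.
Outer (θ): 1216π.

Therefore the triple integral equals 1216π.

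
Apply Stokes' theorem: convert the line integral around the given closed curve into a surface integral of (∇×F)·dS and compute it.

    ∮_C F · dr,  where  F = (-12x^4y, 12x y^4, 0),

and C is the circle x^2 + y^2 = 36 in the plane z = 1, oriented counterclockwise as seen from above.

Let S be the flat disk x^2 + y^2 ≤ 36 in the plane z = 1, with upward unit normal n̂ = ẑ. By Stokes' theorem,

    ∮_C F · dr = ∬_S (∇ × F) · n̂ dS = ∬_D (curl F)_z dA,

where D is the disk x^2 + y^2 ≤ 36.

Compute the curl of F = (-12x^4y, 12x y^4, 0):
    (∇ × F)_x = ∂F_z/∂y - ∂F_y/∂z = 0,
    (∇ × F)_y = ∂F_x/∂z - ∂F_z/∂x = 0,
    (∇ × F)_z = ∂F_y/∂x - ∂F_x/∂y = 12x^4 + 12y^4.

On z = 1, (curl F)_z = 12x^4 + 12y^4.

Convert to polar (x = r cos θ, y = r sin θ, dA = r dr dθ); the integrand becomes 12r^4(sin(θ)^4 + cos(θ)^4), so

    ∬_D (curl F)_z dA = ∫_0^{2π} ∫_0^{6} (12r^4(sin(θ)^4 + cos(θ)^4)) · r dr dθ.

Inner (r from 0 to 6): 93312sin(θ)^4 + 93312cos(θ)^4.
Outer (θ from 0 to 2π): 139968π.

Therefore ∮_C F · dr = 139968π.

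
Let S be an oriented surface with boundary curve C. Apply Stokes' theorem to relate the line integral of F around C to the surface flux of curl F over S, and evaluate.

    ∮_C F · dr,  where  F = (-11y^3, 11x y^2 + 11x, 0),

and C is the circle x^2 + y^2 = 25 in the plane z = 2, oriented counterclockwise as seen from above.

Let S be the flat disk x^2 + y^2 ≤ 25 in the plane z = 2, with upward unit normal n̂ = ẑ. By Stokes' theorem,

    ∮_C F · dr = ∬_S (∇ × F) · n̂ dS = ∬_D (curl F)_z dA,

where D is the disk x^2 + y^2 ≤ 25.

Compute the curl of F = (-11y^3, 11x y^2 + 11x, 0):
    (∇ × F)_x = ∂F_z/∂y - ∂F_y/∂z = 0,
    (∇ × F)_y = ∂F_x/∂z - ∂F_z/∂x = 0,
    (∇ × F)_z = ∂F_y/∂x - ∂F_x/∂y = 44y^2 + 11.

On z = 2, (curl F)_z = 44y^2 + 11.

Convert to polar (x = r cos θ, y = r sin θ, dA = r dr dθ); the integrand becomes 44r^2sin(θ)^2 + 11, so

    ∬_D (curl F)_z dA = ∫_0^{2π} ∫_0^{5} (44r^2sin(θ)^2 + 11) · r dr dθ.

Inner (r from 0 to 5): 6875sin(θ)^2 + 275/2.
Outer (θ from 0 to 2π): 7150π.

Therefore ∮_C F · dr = 7150π.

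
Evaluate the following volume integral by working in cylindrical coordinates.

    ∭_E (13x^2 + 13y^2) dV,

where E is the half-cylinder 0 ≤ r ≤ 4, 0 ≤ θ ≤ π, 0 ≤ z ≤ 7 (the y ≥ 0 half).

In cylindrical coordinates, x = r cos(θ), y = r sin(θ), z = z, and dV = r dr dθ dz.

The integrand becomes 13r^2, so

    ∭_E (13x^2 + 13y^2) dV = ∫_{0}^{π} ∫_{0}^{4} ∫_{0}^{7} (13r^2) · r dz dr dθ.

Inner (z): 91r^3.
Middle (r from 0 to 4): 5824.
Outer (θ): 5824π.

Therefore the triple integral equals 5824π.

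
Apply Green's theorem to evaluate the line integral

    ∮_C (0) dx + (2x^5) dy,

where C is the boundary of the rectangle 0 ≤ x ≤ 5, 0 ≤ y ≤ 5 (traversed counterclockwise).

Green's theorem converts the closed line integral into a double integral over the enclosed region D:

    ∮_C P dx + Q dy = ∬_D (∂Q/∂x - ∂P/∂y) dA.

Here P = 0, Q = 2x^5, so

    ∂Q/∂x = 10x^4,    ∂P/∂y = 0,
    ∂Q/∂x - ∂P/∂y = 10x^4.

D is the region 0 ≤ x ≤ 5, 0 ≤ y ≤ 5. Evaluating the double integral:

    ∬_D (10x^4) dA = ∫_0^{5} ∫_0^{5} (10x^4) dy dx.

Inner (y from 0 to 5): 50x^4.
Outer (x from 0 to 5): 31250.

Therefore ∮_C P dx + Q dy = 31250.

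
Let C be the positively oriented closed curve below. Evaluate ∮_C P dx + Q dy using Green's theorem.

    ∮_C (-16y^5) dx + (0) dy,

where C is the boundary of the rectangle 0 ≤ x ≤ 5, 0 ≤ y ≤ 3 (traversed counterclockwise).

Green's theorem converts the closed line integral into a double integral over the enclosed region D:

    ∮_C P dx + Q dy = ∬_D (∂Q/∂x - ∂P/∂y) dA.

Here P = -16y^5, Q = 0, so

    ∂Q/∂x = 0,    ∂P/∂y = -80y^4,
    ∂Q/∂x - ∂P/∂y = 80y^4.

D is the region 0 ≤ x ≤ 5, 0 ≤ y ≤ 3. Evaluating the double integral:

    ∬_D (80y^4) dA = ∫_0^{5} ∫_0^{3} (80y^4) dy dx.

Inner (y from 0 to 3): 3888.
Outer (x from 0 to 5): 19440.

Therefore ∮_C P dx + Q dy = 19440.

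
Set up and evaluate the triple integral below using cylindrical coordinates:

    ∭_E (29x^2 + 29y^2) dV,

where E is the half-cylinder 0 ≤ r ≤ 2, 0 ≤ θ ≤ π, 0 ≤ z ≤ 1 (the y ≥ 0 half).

In cylindrical coordinates, x = r cos(θ), y = r sin(θ), z = z, and dV = r dr dθ dz.

The integrand becomes 29r^2, so

    ∭_E (29x^2 + 29y^2) dV = ∫_{0}^{π} ∫_{0}^{2} ∫_{0}^{1} (29r^2) · r dz dr dθ.

Inner (z): 29r^3.
Middle (r from 0 to 2): 116.
Outer (θ): 116π.

Therefore the triple integral equals 116π.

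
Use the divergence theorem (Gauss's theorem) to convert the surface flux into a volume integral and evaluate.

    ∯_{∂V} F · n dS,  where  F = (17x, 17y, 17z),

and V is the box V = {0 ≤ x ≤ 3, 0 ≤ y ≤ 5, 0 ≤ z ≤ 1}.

By the divergence theorem,

    ∯_{∂V} F · n dS = ∭_V (∇ · F) dV.

Compute the divergence:
    ∇ · F = ∂F_x/∂x + ∂F_y/∂y + ∂F_z/∂z = 17 + 17 + 17 = 51.

V is a rectangular box, so dV = dx dy dz with 0 ≤ x ≤ 3, 0 ≤ y ≤ 5, 0 ≤ z ≤ 1.

Integrate (51) over V as an iterated integral:

    ∭_V (∇·F) dV = ∫_0^{3} ∫_0^{5} ∫_0^{1} (51) dz dy dx.

Inner (z from 0 to 1): 51.
Middle (y from 0 to 5): 255.
Outer (x from 0 to 3): 765.

Therefore ∯_{∂V} F · n dS = 765.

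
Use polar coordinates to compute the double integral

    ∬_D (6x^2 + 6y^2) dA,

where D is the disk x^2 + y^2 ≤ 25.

The region D is 0 ≤ r ≤ 5, 0 ≤ θ ≤ 2π in polar coordinates, where x = r cos(θ), y = r sin(θ), and dA = r dr dθ.

Under the substitution, the integrand becomes 6r^2, so

    ∬_D (6x^2 + 6y^2) dA = ∫_{0}^{2π} ∫_{0}^{5} (6r^2) · r dr dθ.

Inner integral (in r): ∫_{0}^{5} (6r^2) · r dr = 1875/2.

Outer integral (in θ): ∫_{0}^{2π} (1875/2) dθ = 1875π.

Therefore ∬_D (6x^2 + 6y^2) dA = 1875π.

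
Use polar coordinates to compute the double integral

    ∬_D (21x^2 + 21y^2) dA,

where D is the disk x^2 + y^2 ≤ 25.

The region D is 0 ≤ r ≤ 5, 0 ≤ θ ≤ 2π in polar coordinates, where x = r cos(θ), y = r sin(θ), and dA = r dr dθ.

Under the substitution, the integrand becomes 21r^2, so

    ∬_D (21x^2 + 21y^2) dA = ∫_{0}^{2π} ∫_{0}^{5} (21r^2) · r dr dθ.

Inner integral (in r): ∫_{0}^{5} (21r^2) · r dr = 13125/4.

Outer integral (in θ): ∫_{0}^{2π} (13125/4) dθ = 13125π/2.

Therefore ∬_D (21x^2 + 21y^2) dA = 13125π/2.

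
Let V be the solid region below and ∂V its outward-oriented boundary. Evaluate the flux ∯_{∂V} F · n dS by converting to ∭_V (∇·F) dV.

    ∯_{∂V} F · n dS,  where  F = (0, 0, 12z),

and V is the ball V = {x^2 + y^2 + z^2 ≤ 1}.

By the divergence theorem,

    ∯_{∂V} F · n dS = ∭_V (∇ · F) dV.

Compute the divergence:
    ∇ · F = ∂F_x/∂x + ∂F_y/∂y + ∂F_z/∂z = 0 + 0 + 12 = 12.

In spherical coordinates, x = ρ sin(φ) cos(θ), y = ρ sin(φ) sin(θ), z = ρ cos(φ), dV = ρ^2 sin(φ) dρ dφ dθ, with 0 ≤ ρ ≤ 1, 0 ≤ φ ≤ π, 0 ≤ θ ≤ 2π.

The integrand, after substitution and multiplying by the volume element, becomes (12) · ρ^2 sin(φ), so

    ∭_V (∇·F) dV = ∫_0^{2π} ∫_0^{π} ∫_0^{1} (12) · ρ^2 sin(φ) dρ dφ dθ.

Inner (ρ from 0 to 1): 4sin(φ).
Middle (φ from 0 to π): 8.
Outer (θ from 0 to 2π): 16π.

Therefore ∯_{∂V} F · n dS = 16π.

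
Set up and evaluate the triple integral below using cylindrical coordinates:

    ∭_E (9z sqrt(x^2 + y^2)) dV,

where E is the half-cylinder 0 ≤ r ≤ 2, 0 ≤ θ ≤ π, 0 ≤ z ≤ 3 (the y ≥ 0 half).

In cylindrical coordinates, x = r cos(θ), y = r sin(θ), z = z, and dV = r dr dθ dz.

The integrand becomes 9r z, so

    ∭_E (9z sqrt(x^2 + y^2)) dV = ∫_{0}^{π} ∫_{0}^{2} ∫_{0}^{3} (9r z) · r dz dr dθ.

Inner (z): 81r^2/2.
Middle (r from 0 to 2): 108.
Outer (θ): 108π.

Therefore the triple integral equals 108π.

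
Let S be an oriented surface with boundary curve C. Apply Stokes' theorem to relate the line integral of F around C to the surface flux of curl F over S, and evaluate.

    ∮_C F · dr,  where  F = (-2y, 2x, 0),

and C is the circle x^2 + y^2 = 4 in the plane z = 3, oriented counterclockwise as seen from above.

Let S be the flat disk x^2 + y^2 ≤ 4 in the plane z = 3, with upward unit normal n̂ = ẑ. By Stokes' theorem,

    ∮_C F · dr = ∬_S (∇ × F) · n̂ dS = ∬_D (curl F)_z dA,

where D is the disk x^2 + y^2 ≤ 4.

Compute the curl of F = (-2y, 2x, 0):
    (∇ × F)_x = ∂F_z/∂y - ∂F_y/∂z = 0,
    (∇ × F)_y = ∂F_x/∂z - ∂F_z/∂x = 0,
    (∇ × F)_z = ∂F_y/∂x - ∂F_x/∂y = 4.

On z = 3, (curl F)_z = 4.

Convert to polar (x = r cos θ, y = r sin θ, dA = r dr dθ); the integrand becomes 4, so

    ∬_D (curl F)_z dA = ∫_0^{2π} ∫_0^{2} (4) · r dr dθ.

Inner (r from 0 to 2): 8.
Outer (θ from 0 to 2π): 16π.

Therefore ∮_C F · dr = 16π.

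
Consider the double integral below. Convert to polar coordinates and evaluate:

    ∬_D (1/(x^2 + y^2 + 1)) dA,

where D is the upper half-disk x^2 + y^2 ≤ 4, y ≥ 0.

The region D is 0 ≤ r ≤ 2, 0 ≤ θ ≤ π in polar coordinates, where x = r cos(θ), y = r sin(θ), and dA = r dr dθ.

Under the substitution, the integrand becomes 1/(r^2 + 1), so

    ∬_D (1/(x^2 + y^2 + 1)) dA = ∫_{0}^{π} ∫_{0}^{2} (1/(r^2 + 1)) · r dr dθ.

Inner integral (in r): ∫_{0}^{2} (1/(r^2 + 1)) · r dr = log(5)/2.

Outer integral (in θ): ∫_{0}^{π} (log(5)/2) dθ = π log(5)/2.

Therefore ∬_D (1/(x^2 + y^2 + 1)) dA = π log(5)/2.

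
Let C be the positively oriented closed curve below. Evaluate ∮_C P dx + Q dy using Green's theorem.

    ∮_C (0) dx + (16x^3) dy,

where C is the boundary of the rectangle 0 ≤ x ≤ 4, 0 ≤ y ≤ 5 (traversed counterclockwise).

Green's theorem converts the closed line integral into a double integral over the enclosed region D:

    ∮_C P dx + Q dy = ∬_D (∂Q/∂x - ∂P/∂y) dA.

Here P = 0, Q = 16x^3, so

    ∂Q/∂x = 48x^2,    ∂P/∂y = 0,
    ∂Q/∂x - ∂P/∂y = 48x^2.

D is the region 0 ≤ x ≤ 4, 0 ≤ y ≤ 5. Evaluating the double integral:

    ∬_D (48x^2) dA = ∫_0^{4} ∫_0^{5} (48x^2) dy dx.

Inner (y from 0 to 5): 240x^2.
Outer (x from 0 to 4): 5120.

Therefore ∮_C P dx + Q dy = 5120.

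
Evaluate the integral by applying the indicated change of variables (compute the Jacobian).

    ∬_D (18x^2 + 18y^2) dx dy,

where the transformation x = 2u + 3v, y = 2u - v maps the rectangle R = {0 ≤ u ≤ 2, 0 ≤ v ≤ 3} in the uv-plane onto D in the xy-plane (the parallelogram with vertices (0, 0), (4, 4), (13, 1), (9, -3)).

Compute the Jacobian determinant of (x, y) with respect to (u, v):

    ∂(x,y)/∂(u,v) = | 2  3 | = (2)(-1) - (3)(2) = -8.
                   | 2  -1 |

Its absolute value is |J| = 8 (the area scaling factor).

Substituting x = 2u + 3v, y = 2u - v into the integrand,

    18x^2 + 18y^2 → 144u^2 + 144u v + 180v^2,

so the integral becomes

    ∬_R (144u^2 + 144u v + 180v^2) · |J| du dv = ∫_0^2 ∫_0^3 (1152u^2 + 1152u v + 1440v^2) dv du.

Inner (v): 3456u^2 + 5184u + 12960.
Outer (u): 45504.

Therefore ∬_D (18x^2 + 18y^2) dx dy = 45504.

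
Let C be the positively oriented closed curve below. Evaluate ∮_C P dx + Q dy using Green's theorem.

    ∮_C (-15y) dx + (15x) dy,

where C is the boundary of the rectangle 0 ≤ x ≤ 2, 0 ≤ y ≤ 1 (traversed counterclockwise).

Green's theorem converts the closed line integral into a double integral over the enclosed region D:

    ∮_C P dx + Q dy = ∬_D (∂Q/∂x - ∂P/∂y) dA.

Here P = -15y, Q = 15x, so

    ∂Q/∂x = 15,    ∂P/∂y = -15,
    ∂Q/∂x - ∂P/∂y = 30.

D is the region 0 ≤ x ≤ 2, 0 ≤ y ≤ 1. Evaluating the double integral:

    ∬_D (30) dA = ∫_0^{2} ∫_0^{1} (30) dy dx.

Inner (y from 0 to 1): 30.
Outer (x from 0 to 2): 60.

Therefore ∮_C P dx + Q dy = 60.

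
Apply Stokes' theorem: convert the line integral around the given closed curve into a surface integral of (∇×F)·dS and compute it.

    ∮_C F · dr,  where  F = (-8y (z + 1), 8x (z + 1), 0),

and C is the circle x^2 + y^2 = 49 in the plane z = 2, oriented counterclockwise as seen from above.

Let S be the flat disk x^2 + y^2 ≤ 49 in the plane z = 2, with upward unit normal n̂ = ẑ. By Stokes' theorem,

    ∮_C F · dr = ∬_S (∇ × F) · n̂ dS = ∬_D (curl F)_z dA,

where D is the disk x^2 + y^2 ≤ 49.

Compute the curl of F = (-8y (z + 1), 8x (z + 1), 0):
    (∇ × F)_x = ∂F_z/∂y - ∂F_y/∂z = -8x,
    (∇ × F)_y = ∂F_x/∂z - ∂F_z/∂x = -8y,
    (∇ × F)_z = ∂F_y/∂x - ∂F_x/∂y = 16z + 16.

On z = 2, (curl F)_z = 48.

Convert to polar (x = r cos θ, y = r sin θ, dA = r dr dθ); the integrand becomes 48, so

    ∬_D (curl F)_z dA = ∫_0^{2π} ∫_0^{7} (48) · r dr dθ.

Inner (r from 0 to 7): 1176.
Outer (θ from 0 to 2π): 2352π.

Therefore ∮_C F · dr = 2352π.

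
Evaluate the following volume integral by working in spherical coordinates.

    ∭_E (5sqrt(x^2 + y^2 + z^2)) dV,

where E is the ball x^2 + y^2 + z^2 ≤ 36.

In spherical coordinates, x = ρ sin(φ) cos(θ), y = ρ sin(φ) sin(θ), z = ρ cos(φ), and dV = ρ^2 sin(φ) dρ dφ dθ.

The integrand becomes 5ρ, so

    ∭_E (5sqrt(x^2 + y^2 + z^2)) dV = ∫_{0}^{2π} ∫_{0}^{π} ∫_{0}^{6} (5ρ) · ρ^2 sin(φ) dρ dφ dθ.

Inner (ρ): 1620sin(φ).
Middle (φ): 3240.
Outer (θ): 6480π.

Therefore the triple integral equals 6480π.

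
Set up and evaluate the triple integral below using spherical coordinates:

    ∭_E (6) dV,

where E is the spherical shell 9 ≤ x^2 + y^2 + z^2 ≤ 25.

In spherical coordinates, x = ρ sin(φ) cos(θ), y = ρ sin(φ) sin(θ), z = ρ cos(φ), and dV = ρ^2 sin(φ) dρ dφ dθ.

The integrand becomes 6, so

    ∭_E (6) dV = ∫_{0}^{2π} ∫_{0}^{π} ∫_{3}^{5} (6) · ρ^2 sin(φ) dρ dφ dθ.

Inner (ρ): 196sin(φ).
Middle (φ): 392.
Outer (θ): 784π.

Therefore the triple integral equals 784π.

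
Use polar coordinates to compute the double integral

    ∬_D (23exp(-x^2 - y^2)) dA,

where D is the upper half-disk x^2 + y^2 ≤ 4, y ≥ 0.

The region D is 0 ≤ r ≤ 2, 0 ≤ θ ≤ π in polar coordinates, where x = r cos(θ), y = r sin(θ), and dA = r dr dθ.

Under the substitution, the integrand becomes 23exp(-r^2), so

    ∬_D (23exp(-x^2 - y^2)) dA = ∫_{0}^{π} ∫_{0}^{2} (23exp(-r^2)) · r dr dθ.

Inner integral (in r): ∫_{0}^{2} (23exp(-r^2)) · r dr = 23/2 - 23exp(-4)/2.

Outer integral (in θ): ∫_{0}^{π} (23/2 - 23exp(-4)/2) dθ = -23π (1 - exp(4))exp(-4)/2.

Therefore ∬_D (23exp(-x^2 - y^2)) dA = -23π (1 - exp(4))exp(-4)/2.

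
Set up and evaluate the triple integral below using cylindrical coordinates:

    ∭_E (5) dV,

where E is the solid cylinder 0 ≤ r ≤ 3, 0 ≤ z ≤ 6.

In cylindrical coordinates, x = r cos(θ), y = r sin(θ), z = z, and dV = r dr dθ dz.

The integrand becomes 5, so

    ∭_E (5) dV = ∫_{0}^{2π} ∫_{0}^{3} ∫_{0}^{6} (5) · r dz dr dθ.

Inner (z): 30r.
Middle (r from 0 to 3): 135.
Outer (θ): 270π.

Therefore the triple integral equals 270π.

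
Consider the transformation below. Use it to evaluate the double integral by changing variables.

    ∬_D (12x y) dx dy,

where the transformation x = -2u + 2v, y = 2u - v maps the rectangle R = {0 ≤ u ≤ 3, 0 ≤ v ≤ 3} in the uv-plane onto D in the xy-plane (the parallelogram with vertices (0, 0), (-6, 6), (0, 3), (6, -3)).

Compute the Jacobian determinant of (x, y) with respect to (u, v):

    ∂(x,y)/∂(u,v) = | -2  2 | = (-2)(-1) - (2)(2) = -2.
                   | 2  -1 |

Its absolute value is |J| = 2 (the area scaling factor).

Substituting x = -2u + 2v, y = 2u - v into the integrand,

    12x y → -48u^2 + 72u v - 24v^2,

so the integral becomes

    ∬_R (-48u^2 + 72u v - 24v^2) · |J| du dv = ∫_0^3 ∫_0^3 (-96u^2 + 144u v - 48v^2) dv du.

Inner (v): -288u^2 + 648u - 432.
Outer (u): -972.

Therefore ∬_D (12x y) dx dy = -972.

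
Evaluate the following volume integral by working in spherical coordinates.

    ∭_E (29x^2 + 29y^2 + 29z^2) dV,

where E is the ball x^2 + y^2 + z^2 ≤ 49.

In spherical coordinates, x = ρ sin(φ) cos(θ), y = ρ sin(φ) sin(θ), z = ρ cos(φ), and dV = ρ^2 sin(φ) dρ dφ dθ.

The integrand becomes 29ρ^2, so

    ∭_E (29x^2 + 29y^2 + 29z^2) dV = ∫_{0}^{2π} ∫_{0}^{π} ∫_{0}^{7} (29ρ^2) · ρ^2 sin(φ) dρ dφ dθ.

Inner (ρ): 487403sin(φ)/5.
Middle (φ): 974806/5.
Outer (θ): 1949612π/5.

Therefore the triple integral equals 1949612π/5.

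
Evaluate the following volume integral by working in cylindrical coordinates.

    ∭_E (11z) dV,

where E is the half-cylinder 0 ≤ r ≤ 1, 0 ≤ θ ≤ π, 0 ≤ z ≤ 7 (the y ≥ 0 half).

In cylindrical coordinates, x = r cos(θ), y = r sin(θ), z = z, and dV = r dr dθ dz.

The integrand becomes 11z, so

    ∭_E (11z) dV = ∫_{0}^{π} ∫_{0}^{1} ∫_{0}^{7} (11z) · r dz dr dθ.

Inner (z): 539r/2.
Middle (r from 0 to 1): 539/4.
Outer (θ): 539π/4.

Therefore the triple integral equals 539π/4.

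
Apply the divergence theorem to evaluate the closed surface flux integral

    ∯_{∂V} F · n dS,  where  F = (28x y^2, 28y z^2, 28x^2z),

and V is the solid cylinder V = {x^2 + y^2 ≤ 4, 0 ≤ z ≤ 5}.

By the divergence theorem,

    ∯_{∂V} F · n dS = ∭_V (∇ · F) dV.

Compute the divergence:
    ∇ · F = ∂F_x/∂x + ∂F_y/∂y + ∂F_z/∂z = 28y^2 + 28z^2 + 28x^2 = 28x^2 + 28y^2 + 28z^2.

In cylindrical coordinates, x = r cos(θ), y = r sin(θ), z = z, dV = r dr dθ dz, with 0 ≤ r ≤ 2, 0 ≤ θ ≤ 2π, 0 ≤ z ≤ 5.

The integrand, after substitution and multiplying by the volume element, becomes (28r^2 + 28z^2) · r, so

    ∭_V (∇·F) dV = ∫_0^{2π} ∫_0^{2} ∫_0^{5} (28r^2 + 28z^2) · r dz dr dθ.

Inner (z from 0 to 5): 140r (r^2 + 25/3).
Middle (r from 0 to 2): 8680/3.
Outer (θ from 0 to 2π): 17360π/3.

Therefore ∯_{∂V} F · n dS = 17360π/3.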